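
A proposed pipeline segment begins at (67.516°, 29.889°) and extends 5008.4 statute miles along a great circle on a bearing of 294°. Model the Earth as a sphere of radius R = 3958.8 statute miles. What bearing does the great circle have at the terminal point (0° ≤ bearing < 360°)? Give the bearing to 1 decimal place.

final bearing 202.7°

δ = 5008.4/3958.8 = 1.265131 rad (72.4867°).
Start latitude φ₁ = 1.178376 rad; initial bearing θ = 5.131268 rad.
Applying the spherical law of cosines for sides, sin φ₂ = sin φ₁ cos δ + cos φ₁ sin δ cos θ = 0.426390, so φ₂ = 25.239°.
Δλ = atan2( sin θ sin δ cos φ₁ , cos δ − sin φ₁ sin φ₂ ) = atan2(-0.333169, -0.093050) = -1.843145 rad = -105.604°.
λ₂ = λ₁ + Δλ = -75.715°.
The forward bearing on arrival equals the back-azimuth from the destination plus 180°.
Back-azimuth from P₂ (25.2°, -75.7°) to P₁ (67.5°, 29.9°), with Δλ' = λ₁ − λ₂ = 105.6°: atan2( sin Δλ' cos φ₁ , cos φ₂ sin φ₁ − sin φ₂ cos φ₁ cos Δλ' ) = 22.7°.
Final bearing = (22.7° + 180°) mod 360° = 202.7°.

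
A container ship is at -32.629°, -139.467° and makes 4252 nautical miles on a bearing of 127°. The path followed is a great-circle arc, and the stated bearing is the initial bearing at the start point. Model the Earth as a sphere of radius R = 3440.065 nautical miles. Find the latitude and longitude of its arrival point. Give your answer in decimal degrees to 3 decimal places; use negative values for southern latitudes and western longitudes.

δ = 4252/3440.065 = 1.236023 rad (70.8189°).
With φ₁ = -32.629° = -0.569483 rad and θ = 127° = 2.216568 rad:
sin φ₂ = sin φ₁ cos δ + cos φ₁ sin δ cos θ = (-0.539197)(0.328555) + (0.842180)(0.944485)(-0.601815) = -0.655855
φ₂ = asin(-0.655855) = -0.715315 rad = -40.985°.
For the longitude increment, Δλ = atan2( sin θ sin δ cos φ₁, cos δ − sin φ₁ sin φ₂ ) = atan2(0.635255, -0.025080) = 92.261°.
λ₂ = -139.467° + 92.261° = -47.206°.

latitude -40.985°, longitude -47.206°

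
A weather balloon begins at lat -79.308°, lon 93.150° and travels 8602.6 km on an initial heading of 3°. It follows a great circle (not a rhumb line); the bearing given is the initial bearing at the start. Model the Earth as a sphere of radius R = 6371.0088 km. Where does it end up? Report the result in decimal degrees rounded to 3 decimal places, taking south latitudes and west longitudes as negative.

latitude -1.957°, longitude 96.079°

Central angle δ = d/R = 1.350273 rad.
Converting: φ₁ = -1.384186 rad, θ = 0.052360 rad.
sin φ₂ = sin φ₁ cos δ + cos φ₁ sin δ cos θ = (-0.982639)(0.218740) + (0.185529)(0.975783)(0.998630) = -0.034155
φ₂ = asin(-0.034155) = -0.034161 rad = -1.957°.
Δλ = atan2( sin θ sin δ cos φ₁ , cos δ − sin φ₁ sin φ₂ ) = atan2(0.009475, 0.185179) = 0.051121 rad = 2.929°.
Hence λ₂ = 93.150° + 2.929° = 96.079°.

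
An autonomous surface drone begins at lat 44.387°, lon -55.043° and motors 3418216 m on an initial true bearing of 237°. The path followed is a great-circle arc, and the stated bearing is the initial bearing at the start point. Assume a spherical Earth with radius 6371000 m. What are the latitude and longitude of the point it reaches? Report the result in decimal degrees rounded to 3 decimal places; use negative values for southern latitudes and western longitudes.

latitude 23.720°, longitude -82.963°

Central angle δ = d/R = 0.536527 rad.
Start latitude φ₁ = 0.774699 rad; initial bearing θ = 4.136430 rad.
sin φ₂ = sin φ₁ cos δ + cos φ₁ sin δ cos θ = (0.699501)(0.859489) + (0.714631)(0.511154)(-0.544639) = 0.402264
φ₂ = asin(0.402264) = 0.413988 rad = 23.720°.
For the longitude increment, Δλ = atan2( sin θ sin δ cos φ₁, cos δ − sin φ₁ sin φ₂ ) = atan2(-0.306355, 0.578105) = -27.920°.
λ₂ = -55.043° + -27.920° = -82.963°.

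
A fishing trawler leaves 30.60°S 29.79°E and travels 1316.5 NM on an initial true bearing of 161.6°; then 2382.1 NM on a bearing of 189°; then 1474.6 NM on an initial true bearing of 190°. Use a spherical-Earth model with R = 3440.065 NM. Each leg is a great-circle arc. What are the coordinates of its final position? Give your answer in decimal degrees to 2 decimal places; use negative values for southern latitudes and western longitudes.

latitude -71.07°, longitude 140.14°

Apply the spherical direct solution leg by leg, carrying full precision between legs.
Leg 1: from (-30.60°, 29.79°), δ = 1316.5/3440.065 = 0.382696 rad, θ = 161.6° → φ = -51.01°, λ = 40.59°.
Leg 2: from (-51.01°, 40.59°), δ = 2382.1/3440.065 = 0.692458 rad, θ = 189° → φ = -84.26°, λ = -52.72°.
Leg 3: from (-84.26°, -52.72°), δ = 1474.6/3440.065 = 0.428655 rad, θ = 190° → φ = -71.07°, λ = 140.14°.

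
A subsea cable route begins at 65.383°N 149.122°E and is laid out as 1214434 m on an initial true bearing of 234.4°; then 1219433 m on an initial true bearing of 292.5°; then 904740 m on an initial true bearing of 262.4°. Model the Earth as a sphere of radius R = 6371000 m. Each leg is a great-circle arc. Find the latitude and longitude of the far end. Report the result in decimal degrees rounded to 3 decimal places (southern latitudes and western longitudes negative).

latitude 58.429°, longitude 95.868°

Apply the spherical direct solution leg by leg, carrying full precision between legs.
Leg 1: from (65.383°, 149.122°), δ = 1214434/6371000 = 0.190619 rad, θ = 234.4° → φ = 57.855°, λ = 132.291°.
Leg 2: from (57.855°, 132.291°), δ = 1219433/6371000 = 0.191404 rad, θ = 292.5° → φ = 60.456°, λ = 111.410°.
Leg 3: from (60.456°, 111.410°), δ = 904740/6371000 = 0.142009 rad, θ = 262.4° → φ = 58.429°, λ = 95.868°.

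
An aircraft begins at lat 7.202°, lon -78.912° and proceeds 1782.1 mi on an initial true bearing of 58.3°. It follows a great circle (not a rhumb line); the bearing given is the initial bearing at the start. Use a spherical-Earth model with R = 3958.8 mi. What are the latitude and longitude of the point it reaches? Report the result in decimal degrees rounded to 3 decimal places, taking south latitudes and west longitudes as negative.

The arc subtends δ = 1782.1/3958.8 = 0.450162 rad at the centre.
With φ₁ = 7.202° = 0.125699 rad and θ = 58.3° = 1.017527 rad:
Applying the spherical law of cosines for sides, sin φ₂ = sin φ₁ cos δ + cos φ₁ sin δ cos θ = 0.339713, so φ₂ = 19.859°.
Δλ = atan2( sin θ sin δ cos φ₁ , cos δ − sin φ₁ sin φ₂ ) = atan2(0.367277, 0.857788) = 0.404550 rad = 23.179°.
λ₂ = λ₁ + Δλ = -55.733°.

latitude 19.859°, longitude -55.733°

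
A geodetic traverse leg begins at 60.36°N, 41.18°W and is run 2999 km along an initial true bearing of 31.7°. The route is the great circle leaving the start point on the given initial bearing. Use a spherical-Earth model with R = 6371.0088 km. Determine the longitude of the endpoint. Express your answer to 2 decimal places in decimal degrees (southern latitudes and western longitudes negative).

longitude 24.97°

δ = 2999/6371.0088 = 0.470726 rad (26.9706°).
Start latitude φ₁ = 1.053481 rad; initial bearing θ = 0.553269 rad.
Applying the spherical law of cosines for sides, sin φ₂ = sin φ₁ cos δ + cos φ₁ sin δ cos θ = 0.965453, so φ₂ = 74.90°.
Δλ = atan2( sin θ sin δ cos φ₁ , cos δ − sin φ₁ sin φ₂ ) = atan2(0.117860, 0.052116) = 1.154460 rad = 66.15°.
Hence λ₂ = -41.18° + 66.15° = 24.97°.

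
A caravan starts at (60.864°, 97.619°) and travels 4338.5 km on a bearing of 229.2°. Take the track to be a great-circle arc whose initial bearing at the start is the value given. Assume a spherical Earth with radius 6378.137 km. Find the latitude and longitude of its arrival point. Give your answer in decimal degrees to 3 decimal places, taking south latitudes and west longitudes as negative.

latitude 28.618°, longitude 64.773°

Central angle δ = d/R = 0.680214 rad.
With φ₁ = 60.864° = 1.062277 rad and θ = 229.2° = 4.000295 rad:
sin φ₂ = sin φ₁ cos δ + cos φ₁ sin δ cos θ = (0.873466)(0.777438) + (0.486884)(0.628960)(-0.653421) = 0.478969
φ₂ = asin(0.478969) = 0.499479 rad = 28.618°.
For the longitude increment, Δλ = atan2( sin θ sin δ cos φ₁, cos δ − sin φ₁ sin φ₂ ) = atan2(-0.231815, 0.359075) = -32.846°.
λ₂ = λ₁ + Δλ = 64.773°.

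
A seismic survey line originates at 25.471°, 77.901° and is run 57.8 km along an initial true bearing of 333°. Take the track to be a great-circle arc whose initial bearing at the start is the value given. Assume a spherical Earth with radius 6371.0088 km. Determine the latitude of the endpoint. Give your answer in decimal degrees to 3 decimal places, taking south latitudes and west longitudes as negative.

Angular distance δ = d/R = 57.8 / 6371.0088 = 0.009072 rad.
Converting: φ₁ = 0.444553 rad, θ = 5.811946 rad.
Applying the spherical law of cosines for sides, sin φ₂ = sin φ₁ cos δ + cos φ₁ sin δ cos θ = 0.437334, so φ₂ = 25.934°.
Δλ = atan2( sin θ sin δ cos φ₁ , cos δ − sin φ₁ sin φ₂ ) = atan2(-0.003718, 0.811881) = -0.004580 rad = -0.262°.
λ₂ = λ₁ + Δλ = 77.639°.

latitude 25.934°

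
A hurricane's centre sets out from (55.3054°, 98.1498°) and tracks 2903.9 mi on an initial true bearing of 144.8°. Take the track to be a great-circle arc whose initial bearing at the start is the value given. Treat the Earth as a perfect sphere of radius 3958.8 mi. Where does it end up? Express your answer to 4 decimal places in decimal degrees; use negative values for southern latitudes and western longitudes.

latitude 17.4183°, longitude 122.0075°

Angular distance δ = d/R = 2903.9 / 3958.8 = 0.733530 rad.
Converting: φ₁ = 0.965261 rad, θ = 2.527237 rad.
Applying the spherical law of cosines for sides, sin φ₂ = sin φ₁ cos δ + cos φ₁ sin δ cos θ = 0.299345, so φ₂ = 17.4183°.
Then Δλ = atan2(0.219666, 0.496695) = 0.416395 rad, from sin θ sin δ cos φ₁ over cos δ − sin φ₁ sin φ₂.
λ₂ = 98.1498° + 23.8577° = 122.0075°.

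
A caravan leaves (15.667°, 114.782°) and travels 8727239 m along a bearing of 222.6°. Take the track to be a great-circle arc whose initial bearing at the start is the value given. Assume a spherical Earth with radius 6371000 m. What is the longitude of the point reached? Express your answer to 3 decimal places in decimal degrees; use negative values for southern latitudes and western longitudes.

longitude 55.043°

δ = 8727239/6371000 = 1.369838 rad (78.4859°).
Start latitude φ₁ = 0.273441 rad; initial bearing θ = 3.885103 rad.
sin φ₂ = sin φ₁ cos δ + cos φ₁ sin δ cos θ = (0.270046)(0.199608) + (0.962847)(0.979876)(-0.736097) = -0.640583
φ₂ = asin(-0.640583) = -0.695257 rad = -39.835°.
Δλ = atan2( sin θ sin δ cos φ₁ , cos δ − sin φ₁ sin φ₂ ) = atan2(-0.638613, 0.372595) = -1.042639 rad = -59.739°.
λ₂ = 114.782° + -59.739° = 55.043°.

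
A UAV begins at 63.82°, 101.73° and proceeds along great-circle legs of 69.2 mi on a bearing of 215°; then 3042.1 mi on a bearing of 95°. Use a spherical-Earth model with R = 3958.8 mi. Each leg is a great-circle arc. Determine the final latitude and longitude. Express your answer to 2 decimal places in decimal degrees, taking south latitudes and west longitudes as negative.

latitude 37.81°, longitude 161.68°

Apply the spherical direct solution leg by leg, carrying full precision between legs.
Leg 1: from (63.82°, 101.73°), δ = 69.2/3958.8 = 0.017480 rad, θ = 215° → φ = 62.99°, λ = 100.46°.
Leg 2: from (62.99°, 100.46°), δ = 3042.1/3958.8 = 0.768440 rad, θ = 95° → φ = 37.81°, λ = 161.68°.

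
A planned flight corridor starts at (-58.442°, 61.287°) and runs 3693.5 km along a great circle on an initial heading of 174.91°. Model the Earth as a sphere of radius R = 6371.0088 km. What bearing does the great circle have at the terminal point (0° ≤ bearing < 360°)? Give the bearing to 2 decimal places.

final bearing 56.56°

δ = 3693.5/6371.0088 = 0.579736 rad (33.2164°).
Converting: φ₁ = -1.020005 rad, θ = 3.052755 rad.
Applying the spherical law of cosines for sides, sin φ₂ = sin φ₁ cos δ + cos φ₁ sin δ cos θ = -0.998451, so φ₂ = -86.810°.
Then Δλ = atan2(0.025436, -0.014183) = 2.079450 rad, from sin θ sin δ cos φ₁ over cos δ − sin φ₁ sin φ₂.
λ₂ = 61.287° + 119.144° = 180.431°, normalized to (−180°, 180°] → -179.569°.
The forward bearing on arrival equals the back-azimuth from the destination plus 180°.
Back-azimuth from P₂ (-86.81°, -179.57°) to P₁ (-58.44°, 61.29°), with Δλ' = λ₁ − λ₂ = 240.86°: atan2( sin Δλ' cos φ₁ , cos φ₂ sin φ₁ − sin φ₂ cos φ₁ cos Δλ' ) = 236.56°.
Final bearing = (236.56° + 180°) mod 360° = 56.56°.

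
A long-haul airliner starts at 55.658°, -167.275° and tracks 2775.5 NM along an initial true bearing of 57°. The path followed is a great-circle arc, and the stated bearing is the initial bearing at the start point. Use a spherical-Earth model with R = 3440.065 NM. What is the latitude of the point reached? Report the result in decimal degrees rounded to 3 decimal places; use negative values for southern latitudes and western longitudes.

δ = 2775.5/3440.065 = 0.806816 rad (46.2272°).
Converting: φ₁ = 0.971415 rad, θ = 0.994838 rad.
Applying the spherical law of cosines for sides, sin φ₂ = sin φ₁ cos δ + cos φ₁ sin δ cos θ = 0.793070, so φ₂ = 52.473°.
For the longitude increment, Δλ = atan2( sin θ sin δ cos φ₁, cos δ − sin φ₁ sin φ₂ ) = atan2(0.341635, 0.036975) = 83.823°.
λ₂ = λ₁ + Δλ = -83.452°.

latitude 52.473°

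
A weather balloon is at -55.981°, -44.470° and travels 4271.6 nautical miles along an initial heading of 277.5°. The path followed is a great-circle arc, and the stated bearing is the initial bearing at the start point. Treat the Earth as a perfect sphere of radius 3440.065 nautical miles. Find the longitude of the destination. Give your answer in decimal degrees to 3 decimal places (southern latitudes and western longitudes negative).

Angular distance δ = d/R = 4271.6 / 3440.065 = 1.241721 rad.
Converting: φ₁ = -0.977053 rad, θ = 4.843289 rad.
Destination latitude: φ₂ = arcsin( sin φ₁ cos δ + cos φ₁ sin δ cos θ ) = arcsin(-0.198752) = -11.464°.
Then Δλ = atan2(-0.524918, 0.158432) = -1.277668 rad, from sin θ sin δ cos φ₁ over cos δ − sin φ₁ sin φ₂.
λ₂ = λ₁ + Δλ = -117.675°.

longitude -117.675°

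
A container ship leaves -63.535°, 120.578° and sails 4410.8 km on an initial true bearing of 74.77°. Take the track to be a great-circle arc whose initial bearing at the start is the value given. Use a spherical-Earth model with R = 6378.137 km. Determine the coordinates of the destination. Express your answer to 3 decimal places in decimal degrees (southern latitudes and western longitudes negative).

latitude -37.943°, longitude 171.863°

Central angle δ = d/R = 0.691550 rad.
Converting: φ₁ = -1.108895 rad, θ = 1.304983 rad.
sin φ₂ = sin φ₁ cos δ + cos φ₁ sin δ cos θ = (-0.895207)(0.770259) + (0.445651)(0.637732)(0.262694) = -0.614881
φ₂ = asin(-0.614881) = -0.662236 rad = -37.943°.
For the longitude increment, Δλ = atan2( sin θ sin δ cos φ₁, cos δ − sin φ₁ sin φ₂ ) = atan2(0.274224, 0.219813) = 51.285°.
Hence λ₂ = 120.578° + 51.285° = 171.863°.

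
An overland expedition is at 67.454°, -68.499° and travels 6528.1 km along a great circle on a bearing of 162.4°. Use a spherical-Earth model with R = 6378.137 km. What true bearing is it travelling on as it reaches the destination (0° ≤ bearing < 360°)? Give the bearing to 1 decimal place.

final bearing 173.2°

Angular distance δ = d/R = 6528.1 / 6378.137 = 1.023512 rad.
Start latitude φ₁ = 1.177294 rad; initial bearing θ = 2.834415 rad.
sin φ₂ = sin φ₁ cos δ + cos φ₁ sin δ cos θ = (0.923572)(0.520370) + (0.383425)(0.853941)(-0.953191) = 0.168503
φ₂ = asin(0.168503) = 0.169311 rad = 9.701°.
Then Δλ = atan2(0.099003, 0.364745) = 0.265044 rad, from sin θ sin δ cos φ₁ over cos δ − sin φ₁ sin φ₂.
λ₂ = λ₁ + Δλ = -53.313°.
The forward bearing on arrival equals the back-azimuth from the destination plus 180°.
Back-azimuth from P₂ (9.7°, -53.3°) to P₁ (67.5°, -68.5°), with Δλ' = λ₁ − λ₂ = -15.2°: atan2( sin Δλ' cos φ₁ , cos φ₂ sin φ₁ − sin φ₂ cos φ₁ cos Δλ' ) = 353.2°.
Final bearing = (353.2° + 180°) mod 360° = 173.2°.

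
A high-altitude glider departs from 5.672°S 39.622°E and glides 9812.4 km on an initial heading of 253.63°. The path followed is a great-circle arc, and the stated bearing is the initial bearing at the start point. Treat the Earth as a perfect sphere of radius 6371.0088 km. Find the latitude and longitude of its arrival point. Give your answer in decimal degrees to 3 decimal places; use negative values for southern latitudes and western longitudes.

Angular distance δ = d/R = 9812.4 / 6371.0088 = 1.540164 rad.
Start latitude φ₁ = -0.098995 rad; initial bearing θ = 4.426679 rad.
Applying the spherical law of cosines for sides, sin φ₂ = sin φ₁ cos δ + cos φ₁ sin δ cos θ = -0.283355, so φ₂ = -16.461°.
For the longitude increment, Δλ = atan2( sin θ sin δ cos φ₁, cos δ − sin φ₁ sin φ₂ ) = atan2(-0.954316, 0.002622) = -89.843°.
λ₂ = λ₁ + Δλ = -50.221°.

latitude -16.461°, longitude -50.221°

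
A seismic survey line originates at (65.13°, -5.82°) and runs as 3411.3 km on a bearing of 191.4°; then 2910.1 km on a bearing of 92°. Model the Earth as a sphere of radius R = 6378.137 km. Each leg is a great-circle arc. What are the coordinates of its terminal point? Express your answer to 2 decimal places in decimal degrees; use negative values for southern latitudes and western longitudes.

Apply the spherical direct solution leg by leg, carrying full precision between legs.
Leg 1: from (65.13°, -5.82°), δ = 3411.3/6378.137 = 0.534843 rad, θ = 191.4° → φ = 34.78°, λ = -12.87°.
Leg 2: from (34.78°, -12.87°), δ = 2910.1/6378.137 = 0.456262 rad, θ = 92° → φ = 29.96°, λ = 17.68°.

latitude 29.96°, longitude 17.68°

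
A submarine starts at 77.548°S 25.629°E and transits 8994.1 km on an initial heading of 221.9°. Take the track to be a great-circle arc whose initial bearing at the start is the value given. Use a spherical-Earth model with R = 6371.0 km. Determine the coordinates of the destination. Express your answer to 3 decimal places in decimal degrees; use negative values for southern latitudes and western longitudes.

Angular distance δ = d/R = 8994.1 / 6371 = 1.411725 rad.
Converting: φ₁ = -1.353468 rad, θ = 3.872886 rad.
Applying the spherical law of cosines for sides, sin φ₂ = sin φ₁ cos δ + cos φ₁ sin δ cos θ = -0.313139, so φ₂ = -18.248°.
For the longitude increment, Δλ = atan2( sin θ sin δ cos φ₁, cos δ − sin φ₁ sin φ₂ ) = atan2(-0.142181, -0.147371) = -136.027°.
Hence λ₂ = 25.629° + -136.027° = -110.398°.

latitude -18.248°, longitude -110.398°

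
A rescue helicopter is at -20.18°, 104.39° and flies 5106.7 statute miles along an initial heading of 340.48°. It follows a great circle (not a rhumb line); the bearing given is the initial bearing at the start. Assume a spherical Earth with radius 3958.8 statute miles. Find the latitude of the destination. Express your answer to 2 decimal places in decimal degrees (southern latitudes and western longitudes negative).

latitude 48.97°

δ = 5106.7/3958.8 = 1.289962 rad (73.9094°).
With φ₁ = -20.18° = -0.352207 rad and θ = 340.48° = 5.942497 rad:
Destination latitude: φ₂ = arcsin( sin φ₁ cos δ + cos φ₁ sin δ cos θ ) = arcsin(0.754398) = 48.97°.
Δλ = atan2( sin θ sin δ cos φ₁ , cos δ − sin φ₁ sin φ₂ ) = atan2(-0.301338, 0.537403) = -0.511044 rad = -29.28°.
λ₂ = λ₁ + Δλ = 75.11°.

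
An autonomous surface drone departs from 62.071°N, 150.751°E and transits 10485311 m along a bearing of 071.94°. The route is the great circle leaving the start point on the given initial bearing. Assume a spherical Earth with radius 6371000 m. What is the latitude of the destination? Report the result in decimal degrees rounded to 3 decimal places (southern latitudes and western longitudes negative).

The arc subtends δ = 10485311/6371000 = 1.645787 rad at the centre.
With φ₁ = 62.071° = 1.083343 rad and θ = 71.94° = 1.255590 rad:
Destination latitude: φ₂ = arcsin( sin φ₁ cos δ + cos φ₁ sin δ cos θ ) = arcsin(0.078600) = 4.508°.
Then Δλ = atan2(0.444050, -0.144366) = 1.885130 rad, from sin θ sin δ cos φ₁ over cos δ − sin φ₁ sin φ₂.
λ₂ = 150.751° + 108.010° = 258.761°, normalized to (−180°, 180°] → -101.239°.

latitude 4.508°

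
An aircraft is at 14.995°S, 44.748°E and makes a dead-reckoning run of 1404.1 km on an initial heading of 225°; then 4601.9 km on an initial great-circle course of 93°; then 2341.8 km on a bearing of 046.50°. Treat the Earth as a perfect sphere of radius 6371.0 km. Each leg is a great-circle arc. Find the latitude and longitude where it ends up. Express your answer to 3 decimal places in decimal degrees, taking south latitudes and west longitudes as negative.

Apply the spherical direct solution leg by leg, carrying full precision between legs.
Leg 1: from (-14.995°, 44.748°), δ = 1404.1/6371 = 0.220389 rad, θ = 225° → φ = -23.690°, λ = 35.030°.
Leg 2: from (-23.690°, 35.030°), δ = 4601.9/6371 = 0.722320 rad, θ = 93° → φ = -19.459°, λ = 79.474°.
Leg 3: from (-19.459°, 79.474°), δ = 2341.8/6371 = 0.367572 rad, θ = 46.5° → φ = -4.454°, λ = 94.631°.

latitude -4.454°, longitude 94.631°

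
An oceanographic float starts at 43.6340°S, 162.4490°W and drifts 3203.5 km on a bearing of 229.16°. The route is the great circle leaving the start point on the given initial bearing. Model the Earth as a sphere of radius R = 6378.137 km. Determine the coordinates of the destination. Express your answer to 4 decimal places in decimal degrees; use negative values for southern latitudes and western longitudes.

Angular distance δ = d/R = 3203.5 / 6378.137 = 0.502263 rad.
With φ₁ = -43.6340° = -0.761557 rad and θ = 229.16° = 3.999597 rad:
sin φ₂ = sin φ₁ cos δ + cos φ₁ sin δ cos θ = (-0.690049)(0.876496) + (0.723763)(0.481410)(-0.653949) = -0.832678
φ₂ = asin(-0.832678) = -0.983927 rad = -56.3748°.
For the longitude increment, Δλ = atan2( sin θ sin δ cos φ₁, cos δ − sin φ₁ sin φ₂ ) = atan2(-0.263598, 0.301907) = -41.1246°.
λ₂ = -162.4490° + -41.1246° = -203.5736°, normalized to (−180°, 180°] → 156.4264°.

latitude -56.3748°, longitude 156.4264°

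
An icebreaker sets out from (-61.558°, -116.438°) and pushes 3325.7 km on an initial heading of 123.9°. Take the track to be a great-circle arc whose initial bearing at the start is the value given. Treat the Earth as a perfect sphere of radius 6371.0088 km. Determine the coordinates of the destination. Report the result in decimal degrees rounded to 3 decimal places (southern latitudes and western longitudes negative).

Angular distance δ = d/R = 3325.7 / 6371.0088 = 0.522005 rad.
With φ₁ = -61.558° = -1.074390 rad and θ = 123.9° = 2.162463 rad:
Applying the spherical law of cosines for sides, sin φ₂ = sin φ₁ cos δ + cos φ₁ sin δ cos θ = -0.894647, so φ₂ = -63.463°.
For the longitude increment, Δλ = atan2( sin θ sin δ cos φ₁, cos δ − sin φ₁ sin φ₂ ) = atan2(0.197109, 0.080158) = 67.870°.
λ₂ = λ₁ + Δλ = -48.568°.

latitude -63.463°, longitude -48.568°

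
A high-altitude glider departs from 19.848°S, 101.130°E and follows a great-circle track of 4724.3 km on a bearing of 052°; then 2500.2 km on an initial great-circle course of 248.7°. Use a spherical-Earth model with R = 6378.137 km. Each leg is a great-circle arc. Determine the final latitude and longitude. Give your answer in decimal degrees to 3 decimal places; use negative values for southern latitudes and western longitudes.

Apply the spherical direct solution leg by leg, carrying full precision between legs.
Leg 1: from (-19.848°, 101.130°), δ = 4724.3/6378.137 = 0.740702 rad, θ = 52° → φ = 8.060°, λ = 133.614°.
Leg 2: from (8.060°, 133.614°), δ = 2500.2/6378.137 = 0.391995 rad, θ = 248.7° → φ = -0.449°, λ = 112.762°.

latitude -0.449°, longitude 112.762°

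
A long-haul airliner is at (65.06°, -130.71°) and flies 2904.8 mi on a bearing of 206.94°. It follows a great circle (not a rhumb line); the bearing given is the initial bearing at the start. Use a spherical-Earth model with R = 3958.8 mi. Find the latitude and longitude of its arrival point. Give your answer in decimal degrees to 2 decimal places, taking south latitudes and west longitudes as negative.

δ = 2904.8/3958.8 = 0.733758 rad (42.0412°).
Converting: φ₁ = 1.135511 rad, θ = 3.611784 rad.
Destination latitude: φ₂ = arcsin( sin φ₁ cos δ + cos φ₁ sin δ cos θ ) = arcsin(0.421676) = 24.94°.
Then Δλ = atan2(-0.127933, 0.360309) = -0.341180 rad, from sin θ sin δ cos φ₁ over cos δ − sin φ₁ sin φ₂.
λ₂ = -130.71° + -19.55° = -150.26°.

latitude 24.94°, longitude -150.26°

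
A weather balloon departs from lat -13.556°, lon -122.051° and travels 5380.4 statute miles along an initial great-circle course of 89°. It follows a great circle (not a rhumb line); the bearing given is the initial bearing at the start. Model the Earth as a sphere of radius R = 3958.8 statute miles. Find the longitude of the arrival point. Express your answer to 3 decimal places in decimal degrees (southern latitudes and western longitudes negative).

The arc subtends δ = 5380.4/3958.8 = 1.359099 rad at the centre.
Start latitude φ₁ = -0.236597 rad; initial bearing θ = 1.553343 rad.
Destination latitude: φ₂ = arcsin( sin φ₁ cos δ + cos φ₁ sin δ cos θ ) = arcsin(-0.032664) = -1.872°.
Δλ = atan2( sin θ sin δ cos φ₁ , cos δ − sin φ₁ sin φ₂ ) = atan2(0.950294, 0.202464) = 1.360881 rad = 77.973°.
λ₂ = λ₁ + Δλ = -44.078°.

longitude -44.078°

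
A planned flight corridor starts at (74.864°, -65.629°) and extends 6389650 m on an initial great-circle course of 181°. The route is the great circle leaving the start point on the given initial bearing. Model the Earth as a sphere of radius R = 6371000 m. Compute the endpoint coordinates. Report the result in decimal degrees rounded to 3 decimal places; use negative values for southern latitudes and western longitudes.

Central angle δ = d/R = 1.002927 rad.
Start latitude φ₁ = 1.306623 rad; initial bearing θ = 3.159046 rad.
sin φ₂ = sin φ₁ cos δ + cos φ₁ sin δ cos θ = (0.965309)(0.537837) + (0.261111)(0.843049)(-0.999848) = 0.299083
φ₂ = asin(0.299083) = 0.303731 rad = 17.403°.
For the longitude increment, Δλ = atan2( sin θ sin δ cos φ₁, cos δ − sin φ₁ sin φ₂ ) = atan2(-0.003842, 0.249130) = -0.883°.
λ₂ = λ₁ + Δλ = -66.512°.

latitude 17.403°, longitude -66.512°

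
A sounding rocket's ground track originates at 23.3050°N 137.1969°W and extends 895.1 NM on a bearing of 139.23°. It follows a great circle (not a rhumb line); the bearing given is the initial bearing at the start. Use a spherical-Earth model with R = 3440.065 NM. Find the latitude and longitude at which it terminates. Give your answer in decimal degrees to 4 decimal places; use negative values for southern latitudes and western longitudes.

latitude 11.7337°, longitude -127.3166°

Central angle δ = d/R = 0.260199 rad.
Converting: φ₁ = 0.406749 rad, θ = 2.430022 rad.
Applying the spherical law of cosines for sides, sin φ₂ = sin φ₁ cos δ + cos φ₁ sin δ cos θ = 0.203363, so φ₂ = 11.7337°.
For the longitude increment, Δλ = atan2( sin θ sin δ cos φ₁, cos δ − sin φ₁ sin φ₂ ) = atan2(0.154298, 0.885883) = 9.8803°.
λ₂ = λ₁ + Δλ = -127.3166°.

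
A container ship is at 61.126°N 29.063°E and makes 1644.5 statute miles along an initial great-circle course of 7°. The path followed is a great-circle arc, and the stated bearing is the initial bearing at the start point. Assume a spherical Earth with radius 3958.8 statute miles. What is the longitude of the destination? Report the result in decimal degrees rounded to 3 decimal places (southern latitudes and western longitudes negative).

Central angle δ = d/R = 0.415404 rad.
With φ₁ = 61.126° = 1.066850 rad and θ = 7° = 0.122173 rad:
Applying the spherical law of cosines for sides, sin φ₂ = sin φ₁ cos δ + cos φ₁ sin δ cos θ = 0.994630, so φ₂ = 84.060°.
For the longitude increment, Δλ = atan2( sin θ sin δ cos φ₁, cos δ − sin φ₁ sin φ₂ ) = atan2(0.023749, 0.043972) = 28.373°.
λ₂ = 29.063° + 28.373° = 57.436°.

longitude 57.436°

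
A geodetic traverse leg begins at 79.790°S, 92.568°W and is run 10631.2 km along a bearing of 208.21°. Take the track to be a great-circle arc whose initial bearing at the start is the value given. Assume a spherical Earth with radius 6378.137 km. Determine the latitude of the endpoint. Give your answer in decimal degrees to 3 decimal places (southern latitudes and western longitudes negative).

latitude -3.504°

The arc subtends δ = 10631.2/6378.137 = 1.666819 rad at the centre.
Converting: φ₁ = -1.392598 rad, θ = 3.633950 rad.
Destination latitude: φ₂ = arcsin( sin φ₁ cos δ + cos φ₁ sin δ cos θ ) = arcsin(-0.061126) = -3.504°.
Then Δλ = atan2(-0.083404, -0.156033) = -2.650705 rad, from sin θ sin δ cos φ₁ over cos δ − sin φ₁ sin φ₂.
λ₂ = -92.568° + -151.874° = -244.442°, normalized to (−180°, 180°] → 115.558°.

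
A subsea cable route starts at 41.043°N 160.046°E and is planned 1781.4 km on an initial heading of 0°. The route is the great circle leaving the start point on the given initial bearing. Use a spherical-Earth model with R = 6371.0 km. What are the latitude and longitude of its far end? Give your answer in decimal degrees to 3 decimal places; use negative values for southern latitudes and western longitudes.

latitude 57.064°, longitude 160.046°

Angular distance δ = d/R = 1781.4 / 6371 = 0.279611 rad.
Converting: φ₁ = 0.716335 rad, θ = 0.000000 rad.
Applying the spherical law of cosines for sides, sin φ₂ = sin φ₁ cos δ + cos φ₁ sin δ cos θ = 0.839274, so φ₂ = 57.064°.
Then Δλ = atan2(0.000000, 0.410075) = 0.000000 rad, from sin θ sin δ cos φ₁ over cos δ − sin φ₁ sin φ₂.
λ₂ = λ₁ + Δλ = 160.046°.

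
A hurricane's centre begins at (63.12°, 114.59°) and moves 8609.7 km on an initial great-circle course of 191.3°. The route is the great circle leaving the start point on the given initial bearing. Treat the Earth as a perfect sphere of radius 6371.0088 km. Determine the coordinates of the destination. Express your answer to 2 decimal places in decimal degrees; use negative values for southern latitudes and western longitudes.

latitude -13.80°, longitude 103.23°

Angular distance δ = d/R = 8609.7 / 6371.0088 = 1.351387 rad.
With φ₁ = 63.12° = 1.101652 rad and θ = 191.3° = 3.338815 rad:
Destination latitude: φ₂ = arcsin( sin φ₁ cos δ + cos φ₁ sin δ cos θ ) = arcsin(-0.238593) = -13.80°.
For the longitude increment, Δλ = atan2( sin θ sin δ cos φ₁, cos δ − sin φ₁ sin φ₂ ) = atan2(-0.086468, 0.430467) = -11.36°.
Hence λ₂ = 114.59° + -11.36° = 103.23°.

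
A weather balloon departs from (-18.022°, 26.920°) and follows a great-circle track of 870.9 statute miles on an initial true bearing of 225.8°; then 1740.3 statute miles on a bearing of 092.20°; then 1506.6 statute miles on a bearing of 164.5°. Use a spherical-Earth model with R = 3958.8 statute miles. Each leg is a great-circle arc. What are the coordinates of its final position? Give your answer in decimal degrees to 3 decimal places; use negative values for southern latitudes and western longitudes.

Apply the spherical direct solution leg by leg, carrying full precision between legs.
Leg 1: from (-18.022°, 26.920°), δ = 870.9/3958.8 = 0.219991 rad, θ = 225.8° → φ = -26.526°, λ = 16.850°.
Leg 2: from (-26.526°, 16.850°), δ = 1740.3/3958.8 = 0.439603 rad, θ = 92.2° → φ = -24.756°, λ = 44.774°.
Leg 3: from (-24.756°, 44.774°), δ = 1506.6/3958.8 = 0.380570 rad, θ = 164.5° → φ = -45.548°, λ = 52.923°.

latitude -45.548°, longitude 52.923°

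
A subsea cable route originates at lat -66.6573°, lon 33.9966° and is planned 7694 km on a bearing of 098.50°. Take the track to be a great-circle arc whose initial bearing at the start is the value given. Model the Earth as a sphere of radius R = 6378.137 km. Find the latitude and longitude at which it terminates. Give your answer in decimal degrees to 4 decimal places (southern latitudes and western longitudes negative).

latitude -22.4584°, longitude 123.1008°

δ = 7694/6378.137 = 1.206308 rad (69.1164°).
Start latitude φ₁ = -1.163389 rad; initial bearing θ = 1.719149 rad.
Applying the spherical law of cosines for sides, sin φ₂ = sin φ₁ cos δ + cos φ₁ sin δ cos θ = -0.382013, so φ₂ = -22.4584°.
For the longitude increment, Δλ = atan2( sin θ sin δ cos φ₁, cos δ − sin φ₁ sin φ₂ ) = atan2(0.366134, 0.005725) = 89.1042°.
λ₂ = λ₁ + Δλ = 123.1008°.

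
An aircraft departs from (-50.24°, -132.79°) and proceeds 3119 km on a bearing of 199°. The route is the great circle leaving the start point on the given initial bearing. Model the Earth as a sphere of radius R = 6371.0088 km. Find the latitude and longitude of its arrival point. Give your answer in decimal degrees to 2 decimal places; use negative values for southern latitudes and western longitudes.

latitude -74.32°, longitude -167.30°

Angular distance δ = d/R = 3119 / 6371.0088 = 0.489561 rad.
Start latitude φ₁ = -0.876853 rad; initial bearing θ = 3.473205 rad.
sin φ₂ = sin φ₁ cos δ + cos φ₁ sin δ cos θ = (-0.768730)(0.882539) + (0.639573)(0.470239)(-0.945519) = -0.962801
φ₂ = asin(-0.962801) = -1.297185 rad = -74.32°.
For the longitude increment, Δλ = atan2( sin θ sin δ cos φ₁, cos δ − sin φ₁ sin φ₂ ) = atan2(-0.097915, 0.142405) = -34.51°.
λ₂ = -132.79° + -34.51° = -167.30°.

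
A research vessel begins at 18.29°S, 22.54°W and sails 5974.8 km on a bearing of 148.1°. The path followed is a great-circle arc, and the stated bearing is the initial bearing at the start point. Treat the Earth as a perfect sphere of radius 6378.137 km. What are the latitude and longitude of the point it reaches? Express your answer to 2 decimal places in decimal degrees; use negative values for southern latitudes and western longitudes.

latitude -56.65°, longitude 28.21°

δ = 5974.8/6378.137 = 0.936763 rad (53.6725°).
With φ₁ = -18.29° = -0.319221 rad and θ = 148.1° = 2.584833 rad:
Applying the spherical law of cosines for sides, sin φ₂ = sin φ₁ cos δ + cos φ₁ sin δ cos θ = -0.835326, so φ₂ = -56.65°.
Then Δλ = atan2(0.404225, 0.330252) = 0.885776 rad, from sin θ sin δ cos φ₁ over cos δ − sin φ₁ sin φ₂.
λ₂ = -22.54° + 50.75° = 28.21°.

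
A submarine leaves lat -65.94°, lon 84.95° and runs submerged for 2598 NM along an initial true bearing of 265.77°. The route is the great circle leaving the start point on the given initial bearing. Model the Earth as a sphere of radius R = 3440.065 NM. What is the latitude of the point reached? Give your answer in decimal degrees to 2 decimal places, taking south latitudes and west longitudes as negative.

latitude -43.27°

The arc subtends δ = 2598/3440.065 = 0.755218 rad at the centre.
Start latitude φ₁ = -1.150870 rad; initial bearing θ = 4.638562 rad.
sin φ₂ = sin φ₁ cos δ + cos φ₁ sin δ cos θ = (-0.913119)(0.728122) + (0.407693)(0.685448)(-0.073760) = -0.685474
φ₂ = asin(-0.685474) = -0.755255 rad = -43.27°.
Δλ = atan2( sin θ sin δ cos φ₁ , cos δ − sin φ₁ sin φ₂ ) = atan2(-0.278691, 0.102202) = -1.219303 rad = -69.86°.
Hence λ₂ = 84.95° + -69.86° = 15.09°.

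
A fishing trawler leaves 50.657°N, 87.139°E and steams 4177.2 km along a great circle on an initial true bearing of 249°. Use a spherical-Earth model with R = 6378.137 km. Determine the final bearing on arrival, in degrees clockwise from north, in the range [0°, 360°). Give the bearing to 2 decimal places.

final bearing 222.26°

Angular distance δ = d/R = 4177.2 / 6378.137 = 0.654925 rad.
With φ₁ = 50.657° = 0.884131 rad and θ = 249° = 4.345870 rad:
Destination latitude: φ₂ = arcsin( sin φ₁ cos δ + cos φ₁ sin δ cos θ ) = arcsin(0.474968) = 28.357°.
For the longitude increment, Δλ = atan2( sin θ sin δ cos φ₁, cos δ − sin φ₁ sin φ₂ ) = atan2(-0.360498, 0.425770) = -40.254°.
λ₂ = λ₁ + Δλ = 46.885°.
The forward bearing on arrival equals the back-azimuth from the destination plus 180°.
Back-azimuth from P₂ (28.36°, 46.88°) to P₁ (50.66°, 87.14°), with Δλ' = λ₁ − λ₂ = 40.25°: atan2( sin Δλ' cos φ₁ , cos φ₂ sin φ₁ − sin φ₂ cos φ₁ cos Δλ' ) = 42.26°.
Final bearing = (42.26° + 180°) mod 360° = 222.26°.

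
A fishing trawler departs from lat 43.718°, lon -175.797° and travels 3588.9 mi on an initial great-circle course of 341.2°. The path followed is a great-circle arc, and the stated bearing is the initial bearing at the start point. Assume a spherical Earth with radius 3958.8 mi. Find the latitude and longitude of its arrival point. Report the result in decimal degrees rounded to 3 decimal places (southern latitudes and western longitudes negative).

latitude 74.745°, longitude 78.865°

The arc subtends δ = 3588.9/3958.8 = 0.906563 rad at the centre.
With φ₁ = 43.718° = 0.763023 rad and θ = 341.2° = 5.955063 rad:
Destination latitude: φ₂ = arcsin( sin φ₁ cos δ + cos φ₁ sin δ cos θ ) = arcsin(0.964763) = 74.745°.
Δλ = atan2( sin θ sin δ cos φ₁ , cos δ − sin φ₁ sin φ₂ ) = atan2(-0.183397, -0.050301) = -1.838488 rad = -105.338°.
λ₂ = -175.797° + -105.338° = -281.135°, normalized to (−180°, 180°] → 78.865°.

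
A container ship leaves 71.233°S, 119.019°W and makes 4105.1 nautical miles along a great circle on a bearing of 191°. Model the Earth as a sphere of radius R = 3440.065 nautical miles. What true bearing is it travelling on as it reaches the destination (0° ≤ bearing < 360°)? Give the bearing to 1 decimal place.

δ = 4105.1/3440.065 = 1.193320 rad (68.3722°).
Converting: φ₁ = -1.243250 rad, θ = 3.333579 rad.
Applying the spherical law of cosines for sides, sin φ₂ = sin φ₁ cos δ + cos φ₁ sin δ cos θ = -0.642556, so φ₂ = -39.983°.
Then Δλ = atan2(-0.057065, -0.239819) = -2.907985 rad, from sin θ sin δ cos φ₁ over cos δ − sin φ₁ sin φ₂.
λ₂ = -119.019° + -166.615° = -285.634°, normalized to (−180°, 180°] → 74.366°.
The forward bearing on arrival equals the back-azimuth from the destination plus 180°.
Back-azimuth from P₂ (-40.0°, 74.4°) to P₁ (-71.2°, -119.0°), with Δλ' = λ₁ − λ₂ = -193.4°: atan2( sin Δλ' cos φ₁ , cos φ₂ sin φ₁ − sin φ₂ cos φ₁ cos Δλ' ) = 175.4°.
Final bearing = (175.4° + 180°) mod 360° = 355.4°.

final bearing 355.4°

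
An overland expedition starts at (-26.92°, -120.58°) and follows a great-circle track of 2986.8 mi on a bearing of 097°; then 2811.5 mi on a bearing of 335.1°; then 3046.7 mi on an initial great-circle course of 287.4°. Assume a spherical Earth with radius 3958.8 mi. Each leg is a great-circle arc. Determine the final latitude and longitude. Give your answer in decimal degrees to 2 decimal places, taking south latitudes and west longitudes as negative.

latitude 21.75°, longitude -134.61°

Apply the spherical direct solution leg by leg, carrying full precision between legs.
Leg 1: from (-26.92°, -120.58°), δ = 2986.8/3958.8 = 0.754471 rad, θ = 97° → φ = -23.85°, λ = -72.57°.
Leg 2: from (-23.85°, -72.57°), δ = 2811.5/3958.8 = 0.710190 rad, θ = 335.1° → φ = 13.55°, λ = -88.97°.
Leg 3: from (13.55°, -88.97°), δ = 3046.7/3958.8 = 0.769602 rad, θ = 287.4° → φ = 21.75°, λ = -134.61°.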